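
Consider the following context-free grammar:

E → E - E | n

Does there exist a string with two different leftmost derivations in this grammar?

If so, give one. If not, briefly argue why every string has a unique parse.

Yes - the string 'n - n - n - n - n' has two distinct leftmost derivations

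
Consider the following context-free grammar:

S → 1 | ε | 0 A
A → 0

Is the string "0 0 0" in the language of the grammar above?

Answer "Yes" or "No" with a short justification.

No - no valid derivation exists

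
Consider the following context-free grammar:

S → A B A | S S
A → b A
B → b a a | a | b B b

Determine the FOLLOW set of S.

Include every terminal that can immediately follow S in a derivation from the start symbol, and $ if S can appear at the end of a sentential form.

We compute FOLLOW(S) using the standard algorithm.
FOLLOW(S) starts with {$}.
FIRST(A) = {b}
FIRST(B) = {a, b}
FIRST(S) = {b}
FOLLOW(A) = {$, a, b}
FOLLOW(B) = {b}
FOLLOW(S) = {$, b}
Therefore, FOLLOW(S) = {$, b}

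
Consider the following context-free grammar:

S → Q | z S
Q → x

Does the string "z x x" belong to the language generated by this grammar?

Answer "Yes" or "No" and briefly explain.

No - no valid derivation exists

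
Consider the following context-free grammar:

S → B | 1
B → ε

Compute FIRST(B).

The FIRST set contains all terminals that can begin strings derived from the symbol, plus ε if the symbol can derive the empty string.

We compute FIRST(B) using the standard algorithm.
FIRST(B) = {ε}
FIRST(S) = {1, ε}
Therefore, FIRST(B) = {ε}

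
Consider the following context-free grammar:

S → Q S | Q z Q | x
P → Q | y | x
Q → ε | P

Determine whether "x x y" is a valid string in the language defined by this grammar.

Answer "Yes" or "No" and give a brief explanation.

No - no valid derivation exists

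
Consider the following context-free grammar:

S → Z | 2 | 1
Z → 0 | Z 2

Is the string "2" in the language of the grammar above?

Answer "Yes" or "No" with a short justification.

Yes - a valid derivation exists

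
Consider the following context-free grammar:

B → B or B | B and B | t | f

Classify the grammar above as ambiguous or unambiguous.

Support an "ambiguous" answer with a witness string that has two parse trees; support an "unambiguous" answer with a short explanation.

Ambiguous - the string 't or f or t and t' has two distinct parse trees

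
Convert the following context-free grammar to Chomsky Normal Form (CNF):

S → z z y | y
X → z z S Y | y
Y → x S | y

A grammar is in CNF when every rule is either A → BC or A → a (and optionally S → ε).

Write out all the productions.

TZ → z; TY → y; S → y; X → y; TX → x; Y → y; S → TZ X0; X0 → TZ TY; X → TZ X1; X1 → TZ X2; X2 → S Y; Y → TX S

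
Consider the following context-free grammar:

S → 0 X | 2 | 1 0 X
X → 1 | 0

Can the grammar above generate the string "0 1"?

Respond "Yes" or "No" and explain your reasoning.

Yes - a valid derivation exists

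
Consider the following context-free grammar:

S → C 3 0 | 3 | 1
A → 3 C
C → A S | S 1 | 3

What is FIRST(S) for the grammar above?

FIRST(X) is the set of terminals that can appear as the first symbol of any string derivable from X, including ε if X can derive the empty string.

We compute FIRST(S) using the standard algorithm.
FIRST(A) = {3}
FIRST(C) = {1, 3}
FIRST(S) = {1, 3}
Therefore, FIRST(S) = {1, 3}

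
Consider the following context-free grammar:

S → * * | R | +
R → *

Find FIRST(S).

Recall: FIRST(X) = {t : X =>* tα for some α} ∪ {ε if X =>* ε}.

We compute FIRST(S) using the standard algorithm.
FIRST(R) = {*}
FIRST(S) = {*, +}
Therefore, FIRST(S) = {*, +}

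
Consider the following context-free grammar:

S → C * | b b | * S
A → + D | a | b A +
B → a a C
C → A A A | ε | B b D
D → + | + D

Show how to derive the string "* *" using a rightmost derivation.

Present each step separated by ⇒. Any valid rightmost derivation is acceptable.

S ⇒ * S ⇒ * C * ⇒ * *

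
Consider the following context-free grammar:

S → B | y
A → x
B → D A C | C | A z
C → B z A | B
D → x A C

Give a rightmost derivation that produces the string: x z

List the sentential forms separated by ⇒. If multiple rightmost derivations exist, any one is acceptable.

S ⇒ B ⇒ A z ⇒ x z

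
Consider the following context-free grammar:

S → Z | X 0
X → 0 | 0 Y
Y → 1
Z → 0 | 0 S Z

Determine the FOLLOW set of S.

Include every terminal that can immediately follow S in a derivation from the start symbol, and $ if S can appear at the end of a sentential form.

We compute FOLLOW(S) using the standard algorithm.
FOLLOW(S) starts with {$}.
FIRST(S) = {0}
FIRST(X) = {0}
FIRST(Y) = {1}
FIRST(Z) = {0}
FOLLOW(S) = {$, 0}
FOLLOW(X) = {0}
FOLLOW(Y) = {0}
FOLLOW(Z) = {$, 0}
Therefore, FOLLOW(S) = {$, 0}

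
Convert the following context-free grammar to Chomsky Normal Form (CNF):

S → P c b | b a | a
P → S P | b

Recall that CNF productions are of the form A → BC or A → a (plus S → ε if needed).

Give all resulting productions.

TC → c; TB → b; TA → a; S → a; P → b; S → P X0; X0 → TC TB; S → TB TA; P → S P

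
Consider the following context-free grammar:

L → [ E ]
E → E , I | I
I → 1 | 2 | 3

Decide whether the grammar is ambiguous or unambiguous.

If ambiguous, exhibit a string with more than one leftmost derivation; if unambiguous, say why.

Unambiguous - every string in the language has a unique leftmost derivation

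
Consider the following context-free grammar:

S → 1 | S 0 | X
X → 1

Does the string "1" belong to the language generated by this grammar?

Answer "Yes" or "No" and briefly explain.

Yes - a valid derivation exists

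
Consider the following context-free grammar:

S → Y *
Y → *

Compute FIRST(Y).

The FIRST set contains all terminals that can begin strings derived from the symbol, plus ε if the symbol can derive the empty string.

We compute FIRST(Y) using the standard algorithm.
FIRST(S) = {*}
FIRST(Y) = {*}
Therefore, FIRST(Y) = {*}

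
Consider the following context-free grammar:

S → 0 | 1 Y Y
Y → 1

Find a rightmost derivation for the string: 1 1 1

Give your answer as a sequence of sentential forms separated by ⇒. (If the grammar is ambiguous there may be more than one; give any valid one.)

S ⇒ 1 Y Y ⇒ 1 Y 1 ⇒ 1 1 1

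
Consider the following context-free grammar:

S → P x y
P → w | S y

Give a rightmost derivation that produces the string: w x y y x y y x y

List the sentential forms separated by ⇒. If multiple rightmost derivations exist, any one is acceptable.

S ⇒ P x y ⇒ S y x y ⇒ P x y y x y ⇒ S y x y y x y ⇒ P x y y x y y x y ⇒ w x y y x y y x y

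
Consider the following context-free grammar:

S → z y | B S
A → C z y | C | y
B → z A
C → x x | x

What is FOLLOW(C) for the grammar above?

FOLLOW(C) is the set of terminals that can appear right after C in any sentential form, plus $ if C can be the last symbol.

We compute FOLLOW(C) using the standard algorithm.
FOLLOW(S) starts with {$}.
FIRST(A) = {x, y}
FIRST(B) = {z}
FIRST(C) = {x}
FIRST(S) = {z}
FOLLOW(A) = {z}
FOLLOW(B) = {z}
FOLLOW(C) = {z}
FOLLOW(S) = {$}
Therefore, FOLLOW(C) = {z}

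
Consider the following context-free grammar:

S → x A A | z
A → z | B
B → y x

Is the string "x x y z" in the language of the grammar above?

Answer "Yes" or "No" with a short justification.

No - no valid derivation exists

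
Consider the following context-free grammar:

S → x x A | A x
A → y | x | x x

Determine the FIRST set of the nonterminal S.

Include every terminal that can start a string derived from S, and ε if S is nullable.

We compute FIRST(S) using the standard algorithm.
FIRST(A) = {x, y}
FIRST(S) = {x, y}
Therefore, FIRST(S) = {x, y}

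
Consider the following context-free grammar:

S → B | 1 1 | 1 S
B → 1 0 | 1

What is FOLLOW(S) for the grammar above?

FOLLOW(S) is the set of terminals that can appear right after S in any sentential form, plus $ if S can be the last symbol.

We compute FOLLOW(S) using the standard algorithm.
FOLLOW(S) starts with {$}.
FIRST(B) = {1}
FIRST(S) = {1}
FOLLOW(B) = {$}
FOLLOW(S) = {$}
Therefore, FOLLOW(S) = {$}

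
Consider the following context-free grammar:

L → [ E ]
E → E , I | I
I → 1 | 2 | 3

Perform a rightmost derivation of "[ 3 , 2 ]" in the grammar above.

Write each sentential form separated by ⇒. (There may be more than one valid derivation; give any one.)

L ⇒ [ E ] ⇒ [ E , I ] ⇒ [ E , 2 ] ⇒ [ I , 2 ] ⇒ [ 3 , 2 ]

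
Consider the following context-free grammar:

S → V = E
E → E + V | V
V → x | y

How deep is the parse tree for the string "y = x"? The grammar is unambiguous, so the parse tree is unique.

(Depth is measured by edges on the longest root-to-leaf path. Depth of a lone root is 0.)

3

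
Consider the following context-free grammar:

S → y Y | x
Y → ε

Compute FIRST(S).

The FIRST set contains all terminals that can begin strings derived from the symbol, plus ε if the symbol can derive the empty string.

We compute FIRST(S) using the standard algorithm.
FIRST(S) = {x, y}
FIRST(Y) = {ε}
Therefore, FIRST(S) = {x, y}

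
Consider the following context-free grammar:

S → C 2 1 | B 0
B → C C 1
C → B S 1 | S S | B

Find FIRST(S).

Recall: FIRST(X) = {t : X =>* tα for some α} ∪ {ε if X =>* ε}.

We compute FIRST(S) using the standard algorithm.
FIRST(B) = {}
FIRST(C) = {}
FIRST(S) = {}
Therefore, FIRST(S) = {}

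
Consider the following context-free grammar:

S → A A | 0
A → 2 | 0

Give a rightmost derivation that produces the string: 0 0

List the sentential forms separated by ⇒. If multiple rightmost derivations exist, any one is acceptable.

S ⇒ A A ⇒ A 0 ⇒ 0 0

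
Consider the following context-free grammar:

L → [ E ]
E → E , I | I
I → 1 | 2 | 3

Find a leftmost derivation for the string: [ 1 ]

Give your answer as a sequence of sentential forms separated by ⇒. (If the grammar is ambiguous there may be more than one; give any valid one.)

L ⇒ [ E ] ⇒ [ I ] ⇒ [ 1 ]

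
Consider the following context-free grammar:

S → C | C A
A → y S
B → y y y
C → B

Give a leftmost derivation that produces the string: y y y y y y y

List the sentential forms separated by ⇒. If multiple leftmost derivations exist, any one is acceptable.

S ⇒ C A ⇒ B A ⇒ y y y A ⇒ y y y y S ⇒ y y y y C ⇒ y y y y B ⇒ y y y y y y y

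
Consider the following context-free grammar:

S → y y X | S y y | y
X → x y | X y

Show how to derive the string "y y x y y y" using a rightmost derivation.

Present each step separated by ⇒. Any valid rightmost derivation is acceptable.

S ⇒ S y y ⇒ y y X y y ⇒ y y x y y y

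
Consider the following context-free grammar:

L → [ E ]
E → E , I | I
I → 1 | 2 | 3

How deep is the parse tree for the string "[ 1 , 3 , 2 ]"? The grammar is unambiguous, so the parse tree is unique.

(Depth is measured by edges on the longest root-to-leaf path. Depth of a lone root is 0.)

5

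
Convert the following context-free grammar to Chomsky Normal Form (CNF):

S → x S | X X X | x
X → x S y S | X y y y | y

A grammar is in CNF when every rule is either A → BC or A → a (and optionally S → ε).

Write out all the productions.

TX → x; S → x; TY → y; X → y; S → TX S; S → X X0; X0 → X X; X → TX X1; X1 → S X2; X2 → TY S; X → X X3; X3 → TY X4; X4 → TY TY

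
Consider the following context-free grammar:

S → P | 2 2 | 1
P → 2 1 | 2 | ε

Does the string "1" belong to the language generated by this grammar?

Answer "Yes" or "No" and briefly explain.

Yes - a valid derivation exists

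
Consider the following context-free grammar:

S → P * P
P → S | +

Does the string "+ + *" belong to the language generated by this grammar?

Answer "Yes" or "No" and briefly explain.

No - no valid derivation exists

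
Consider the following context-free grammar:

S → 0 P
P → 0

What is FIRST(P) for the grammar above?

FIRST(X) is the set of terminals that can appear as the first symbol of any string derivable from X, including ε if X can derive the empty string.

We compute FIRST(P) using the standard algorithm.
FIRST(P) = {0}
FIRST(S) = {0}
Therefore, FIRST(P) = {0}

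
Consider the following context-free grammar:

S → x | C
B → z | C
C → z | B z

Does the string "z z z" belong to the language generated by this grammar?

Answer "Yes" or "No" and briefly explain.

Yes - a valid derivation exists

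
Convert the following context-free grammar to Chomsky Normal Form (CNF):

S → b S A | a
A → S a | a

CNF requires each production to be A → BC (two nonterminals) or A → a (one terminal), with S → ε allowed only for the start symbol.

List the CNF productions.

TB → b; S → a; TA → a; A → a; S → TB X0; X0 → S A; A → S TA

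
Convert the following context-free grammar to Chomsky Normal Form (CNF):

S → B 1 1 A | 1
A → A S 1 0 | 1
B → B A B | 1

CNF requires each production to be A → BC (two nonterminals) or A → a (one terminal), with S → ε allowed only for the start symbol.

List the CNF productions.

T1 → 1; S → 1; T0 → 0; A → 1; B → 1; S → B X0; X0 → T1 X1; X1 → T1 A; A → A X2; X2 → S X3; X3 → T1 T0; B → B X4; X4 → A B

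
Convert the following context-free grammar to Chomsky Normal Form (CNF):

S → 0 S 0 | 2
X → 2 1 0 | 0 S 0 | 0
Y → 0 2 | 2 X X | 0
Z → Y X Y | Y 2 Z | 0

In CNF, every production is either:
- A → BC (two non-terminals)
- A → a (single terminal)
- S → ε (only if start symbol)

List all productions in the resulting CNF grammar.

T0 → 0; S → 2; T2 → 2; T1 → 1; X → 0; Y → 0; Z → 0; S → T0 X0; X0 → S T0; X → T2 X1; X1 → T1 T0; X → T0 X2; X2 → S T0; Y → T0 T2; Y → T2 X3; X3 → X X; Z → Y X4; X4 → X Y; Z → Y X5; X5 → T2 Z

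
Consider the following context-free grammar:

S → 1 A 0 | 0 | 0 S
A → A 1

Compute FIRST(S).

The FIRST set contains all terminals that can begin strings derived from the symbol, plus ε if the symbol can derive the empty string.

We compute FIRST(S) using the standard algorithm.
FIRST(A) = {}
FIRST(S) = {0, 1}
Therefore, FIRST(S) = {0, 1}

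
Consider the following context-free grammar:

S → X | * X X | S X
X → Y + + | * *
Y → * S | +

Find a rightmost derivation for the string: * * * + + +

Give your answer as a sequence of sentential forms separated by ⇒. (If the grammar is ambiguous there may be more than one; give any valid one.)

S ⇒ * X X ⇒ * X Y + + ⇒ * X + + + ⇒ * * * + + +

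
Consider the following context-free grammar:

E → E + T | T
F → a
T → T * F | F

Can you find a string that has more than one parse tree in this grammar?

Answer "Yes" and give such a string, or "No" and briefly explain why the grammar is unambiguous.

No - the grammar is unambiguous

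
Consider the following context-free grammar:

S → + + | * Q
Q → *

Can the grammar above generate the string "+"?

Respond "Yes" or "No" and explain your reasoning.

No - no valid derivation exists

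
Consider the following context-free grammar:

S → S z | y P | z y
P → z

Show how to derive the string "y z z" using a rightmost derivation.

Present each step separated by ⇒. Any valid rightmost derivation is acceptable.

S ⇒ S z ⇒ y P z ⇒ y z z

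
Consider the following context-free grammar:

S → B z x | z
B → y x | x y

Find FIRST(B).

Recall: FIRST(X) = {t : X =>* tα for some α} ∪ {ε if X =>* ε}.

We compute FIRST(B) using the standard algorithm.
FIRST(B) = {x, y}
FIRST(S) = {x, y, z}
Therefore, FIRST(B) = {x, y}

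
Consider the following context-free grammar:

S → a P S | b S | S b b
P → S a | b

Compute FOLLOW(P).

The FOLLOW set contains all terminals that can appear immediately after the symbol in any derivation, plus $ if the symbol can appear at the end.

We compute FOLLOW(P) using the standard algorithm.
FOLLOW(S) starts with {$}.
FIRST(P) = {a, b}
FIRST(S) = {a, b}
FOLLOW(P) = {a, b}
FOLLOW(S) = {$, a, b}
Therefore, FOLLOW(P) = {a, b}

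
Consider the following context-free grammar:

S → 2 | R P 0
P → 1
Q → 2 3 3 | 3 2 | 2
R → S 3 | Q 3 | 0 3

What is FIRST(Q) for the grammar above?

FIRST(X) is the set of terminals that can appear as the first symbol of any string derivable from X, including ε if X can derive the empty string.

We compute FIRST(Q) using the standard algorithm.
FIRST(P) = {1}
FIRST(Q) = {2, 3}
FIRST(R) = {0, 2, 3}
FIRST(S) = {0, 2, 3}
Therefore, FIRST(Q) = {2, 3}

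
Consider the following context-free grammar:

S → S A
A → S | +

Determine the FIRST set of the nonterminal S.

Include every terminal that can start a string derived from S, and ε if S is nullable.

We compute FIRST(S) using the standard algorithm.
FIRST(A) = {+}
FIRST(S) = {}
Therefore, FIRST(S) = {}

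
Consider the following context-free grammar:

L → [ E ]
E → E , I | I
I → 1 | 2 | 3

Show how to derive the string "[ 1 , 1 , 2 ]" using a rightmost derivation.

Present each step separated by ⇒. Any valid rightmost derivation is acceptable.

L ⇒ [ E ] ⇒ [ E , I ] ⇒ [ E , 2 ] ⇒ [ E , I , 2 ] ⇒ [ E , 1 , 2 ] ⇒ [ I , 1 , 2 ] ⇒ [ 1 , 1 , 2 ]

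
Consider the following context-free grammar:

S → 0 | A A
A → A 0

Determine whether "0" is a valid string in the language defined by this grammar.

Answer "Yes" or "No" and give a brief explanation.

Yes - a valid derivation exists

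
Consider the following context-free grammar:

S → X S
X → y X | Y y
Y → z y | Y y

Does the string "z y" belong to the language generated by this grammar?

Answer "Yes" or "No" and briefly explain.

No - no valid derivation exists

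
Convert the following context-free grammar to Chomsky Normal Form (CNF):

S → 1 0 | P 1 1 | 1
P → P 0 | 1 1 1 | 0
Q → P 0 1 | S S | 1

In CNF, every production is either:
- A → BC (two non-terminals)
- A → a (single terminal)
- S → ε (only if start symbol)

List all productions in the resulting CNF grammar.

T1 → 1; T0 → 0; S → 1; P → 0; Q → 1; S → T1 T0; S → P X0; X0 → T1 T1; P → P T0; P → T1 X1; X1 → T1 T1; Q → P X2; X2 → T0 T1; Q → S S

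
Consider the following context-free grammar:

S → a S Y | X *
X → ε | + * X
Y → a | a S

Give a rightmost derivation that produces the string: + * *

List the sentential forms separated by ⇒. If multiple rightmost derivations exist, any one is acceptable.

S ⇒ X * ⇒ + * X * ⇒ + * *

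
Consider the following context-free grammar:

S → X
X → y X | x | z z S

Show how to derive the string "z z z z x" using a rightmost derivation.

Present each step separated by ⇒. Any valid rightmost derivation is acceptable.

S ⇒ X ⇒ z z S ⇒ z z X ⇒ z z z z S ⇒ z z z z X ⇒ z z z z x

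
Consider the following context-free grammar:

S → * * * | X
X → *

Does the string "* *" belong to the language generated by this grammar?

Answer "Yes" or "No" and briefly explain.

No - no valid derivation exists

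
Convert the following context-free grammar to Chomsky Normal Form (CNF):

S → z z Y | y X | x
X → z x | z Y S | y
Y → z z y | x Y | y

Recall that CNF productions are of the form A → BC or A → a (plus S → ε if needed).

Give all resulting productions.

TZ → z; TY → y; S → x; TX → x; X → y; Y → y; S → TZ X0; X0 → TZ Y; S → TY X; X → TZ TX; X → TZ X1; X1 → Y S; Y → TZ X2; X2 → TZ TY; Y → TX Y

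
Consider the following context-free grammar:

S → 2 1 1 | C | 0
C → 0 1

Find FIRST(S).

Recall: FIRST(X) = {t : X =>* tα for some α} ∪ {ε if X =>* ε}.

We compute FIRST(S) using the standard algorithm.
FIRST(C) = {0}
FIRST(S) = {0, 2}
Therefore, FIRST(S) = {0, 2}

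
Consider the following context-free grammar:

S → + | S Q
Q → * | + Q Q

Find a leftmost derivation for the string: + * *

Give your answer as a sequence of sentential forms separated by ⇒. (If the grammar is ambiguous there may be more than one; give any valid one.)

S ⇒ S Q ⇒ S Q Q ⇒ + Q Q ⇒ + * Q ⇒ + * *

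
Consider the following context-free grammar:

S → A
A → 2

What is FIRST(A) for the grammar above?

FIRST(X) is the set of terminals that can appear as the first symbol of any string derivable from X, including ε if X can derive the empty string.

We compute FIRST(A) using the standard algorithm.
FIRST(A) = {2}
FIRST(S) = {2}
Therefore, FIRST(A) = {2}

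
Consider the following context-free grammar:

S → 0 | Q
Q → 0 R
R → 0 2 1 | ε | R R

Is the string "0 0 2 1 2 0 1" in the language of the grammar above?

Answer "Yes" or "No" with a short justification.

No - no valid derivation exists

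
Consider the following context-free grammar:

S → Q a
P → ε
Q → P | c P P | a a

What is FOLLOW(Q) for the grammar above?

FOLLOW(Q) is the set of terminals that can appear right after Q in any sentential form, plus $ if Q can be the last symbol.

We compute FOLLOW(Q) using the standard algorithm.
FOLLOW(S) starts with {$}.
FIRST(P) = {ε}
FIRST(Q) = {a, c, ε}
FIRST(S) = {a, c}
FOLLOW(P) = {a}
FOLLOW(Q) = {a}
FOLLOW(S) = {$}
Therefore, FOLLOW(Q) = {a}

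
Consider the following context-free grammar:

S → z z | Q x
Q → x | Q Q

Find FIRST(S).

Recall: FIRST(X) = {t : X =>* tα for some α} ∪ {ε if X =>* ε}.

We compute FIRST(S) using the standard algorithm.
FIRST(Q) = {x}
FIRST(S) = {x, z}
Therefore, FIRST(S) = {x, z}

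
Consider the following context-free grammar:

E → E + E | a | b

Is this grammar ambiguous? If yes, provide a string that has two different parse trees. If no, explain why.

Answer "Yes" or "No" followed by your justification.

Yes - the string 'b + b + b + a + b' has two distinct leftmost derivations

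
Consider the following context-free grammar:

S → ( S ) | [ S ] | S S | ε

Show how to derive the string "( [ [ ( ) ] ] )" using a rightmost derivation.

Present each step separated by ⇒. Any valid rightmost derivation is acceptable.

S ⇒ ( S ) ⇒ ( [ S ] ) ⇒ ( [ [ S ] ] ) ⇒ ( [ [ ( S ) ] ] ) ⇒ ( [ [ ( ) ] ] )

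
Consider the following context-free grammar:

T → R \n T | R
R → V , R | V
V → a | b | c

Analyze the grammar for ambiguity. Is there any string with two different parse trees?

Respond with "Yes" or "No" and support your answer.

No - the grammar is unambiguous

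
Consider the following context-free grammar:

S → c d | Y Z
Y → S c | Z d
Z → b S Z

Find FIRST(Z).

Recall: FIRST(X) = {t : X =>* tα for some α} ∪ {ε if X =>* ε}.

We compute FIRST(Z) using the standard algorithm.
FIRST(S) = {b, c}
FIRST(Y) = {b, c}
FIRST(Z) = {b}
Therefore, FIRST(Z) = {b}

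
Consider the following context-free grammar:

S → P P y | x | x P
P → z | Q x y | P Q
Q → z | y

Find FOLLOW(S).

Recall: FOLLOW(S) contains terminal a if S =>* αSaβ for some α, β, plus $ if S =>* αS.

We compute FOLLOW(S) using the standard algorithm.
FOLLOW(S) starts with {$}.
FIRST(P) = {y, z}
FIRST(Q) = {y, z}
FIRST(S) = {x, y, z}
FOLLOW(P) = {$, y, z}
FOLLOW(Q) = {$, x, y, z}
FOLLOW(S) = {$}
Therefore, FOLLOW(S) = {$}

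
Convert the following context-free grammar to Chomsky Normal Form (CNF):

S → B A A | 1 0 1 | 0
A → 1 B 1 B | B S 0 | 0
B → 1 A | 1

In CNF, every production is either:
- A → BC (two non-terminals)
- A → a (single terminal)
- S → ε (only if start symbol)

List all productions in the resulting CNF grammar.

T1 → 1; T0 → 0; S → 0; A → 0; B → 1; S → B X0; X0 → A A; S → T1 X1; X1 → T0 T1; A → T1 X2; X2 → B X3; X3 → T1 B; A → B X4; X4 → S T0; B → T1 A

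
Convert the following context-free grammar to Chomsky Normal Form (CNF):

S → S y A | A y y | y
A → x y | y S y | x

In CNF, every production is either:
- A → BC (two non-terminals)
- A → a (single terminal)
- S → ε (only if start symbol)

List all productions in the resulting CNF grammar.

TY → y; S → y; TX → x; A → x; S → S X0; X0 → TY A; S → A X1; X1 → TY TY; A → TX TY; A → TY X2; X2 → S TY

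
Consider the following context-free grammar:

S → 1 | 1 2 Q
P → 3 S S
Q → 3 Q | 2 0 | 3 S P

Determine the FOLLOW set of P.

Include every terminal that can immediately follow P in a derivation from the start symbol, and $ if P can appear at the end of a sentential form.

We compute FOLLOW(P) using the standard algorithm.
FOLLOW(S) starts with {$}.
FIRST(P) = {3}
FIRST(Q) = {2, 3}
FIRST(S) = {1}
FOLLOW(P) = {$, 1, 3}
FOLLOW(Q) = {$, 1, 3}
FOLLOW(S) = {$, 1, 3}
Therefore, FOLLOW(P) = {$, 1, 3}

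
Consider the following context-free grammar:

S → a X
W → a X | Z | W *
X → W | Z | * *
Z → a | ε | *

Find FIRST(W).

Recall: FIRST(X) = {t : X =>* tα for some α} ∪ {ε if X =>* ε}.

We compute FIRST(W) using the standard algorithm.
FIRST(S) = {a}
FIRST(W) = {*, a, ε}
FIRST(X) = {*, a, ε}
FIRST(Z) = {*, a, ε}
Therefore, FIRST(W) = {*, a, ε}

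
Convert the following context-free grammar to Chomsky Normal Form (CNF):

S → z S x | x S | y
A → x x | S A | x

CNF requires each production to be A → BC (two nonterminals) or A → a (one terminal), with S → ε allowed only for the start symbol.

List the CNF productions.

TZ → z; TX → x; S → y; A → x; S → TZ X0; X0 → S TX; S → TX S; A → TX TX; A → S A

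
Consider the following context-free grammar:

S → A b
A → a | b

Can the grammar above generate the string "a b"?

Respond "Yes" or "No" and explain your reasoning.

Yes - a valid derivation exists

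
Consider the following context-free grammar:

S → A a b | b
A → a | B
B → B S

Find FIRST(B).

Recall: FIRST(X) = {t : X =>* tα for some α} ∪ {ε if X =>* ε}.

We compute FIRST(B) using the standard algorithm.
FIRST(A) = {a}
FIRST(B) = {}
FIRST(S) = {a, b}
Therefore, FIRST(B) = {}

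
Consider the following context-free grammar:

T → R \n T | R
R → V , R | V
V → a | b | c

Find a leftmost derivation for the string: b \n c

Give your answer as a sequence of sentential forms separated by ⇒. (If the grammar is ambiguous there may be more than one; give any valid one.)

T ⇒ R \n T ⇒ V \n T ⇒ b \n T ⇒ b \n R ⇒ b \n V ⇒ b \n c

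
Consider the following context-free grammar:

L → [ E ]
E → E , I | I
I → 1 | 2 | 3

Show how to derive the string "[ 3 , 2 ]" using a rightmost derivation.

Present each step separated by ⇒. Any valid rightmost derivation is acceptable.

L ⇒ [ E ] ⇒ [ E , I ] ⇒ [ E , 2 ] ⇒ [ I , 2 ] ⇒ [ 3 , 2 ]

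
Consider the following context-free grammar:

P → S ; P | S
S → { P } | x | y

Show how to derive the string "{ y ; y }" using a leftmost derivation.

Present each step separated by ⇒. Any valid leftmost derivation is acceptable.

P ⇒ S ⇒ { P } ⇒ { S ; P } ⇒ { y ; P } ⇒ { y ; S } ⇒ { y ; y }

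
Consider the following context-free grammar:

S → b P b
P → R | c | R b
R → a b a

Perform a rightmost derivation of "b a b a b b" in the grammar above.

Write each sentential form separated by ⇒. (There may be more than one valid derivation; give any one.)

S ⇒ b P b ⇒ b R b b ⇒ b a b a b b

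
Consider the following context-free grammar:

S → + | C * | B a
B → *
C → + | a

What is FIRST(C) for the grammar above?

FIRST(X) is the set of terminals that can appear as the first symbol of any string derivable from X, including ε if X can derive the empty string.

We compute FIRST(C) using the standard algorithm.
FIRST(B) = {*}
FIRST(C) = {+, a}
FIRST(S) = {*, +, a}
Therefore, FIRST(C) = {+, a}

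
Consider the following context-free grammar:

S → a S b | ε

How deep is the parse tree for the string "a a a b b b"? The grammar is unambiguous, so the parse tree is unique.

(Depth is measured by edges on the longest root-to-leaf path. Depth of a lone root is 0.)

4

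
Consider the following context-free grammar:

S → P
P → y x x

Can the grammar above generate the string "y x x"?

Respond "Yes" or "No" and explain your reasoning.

Yes - a valid derivation exists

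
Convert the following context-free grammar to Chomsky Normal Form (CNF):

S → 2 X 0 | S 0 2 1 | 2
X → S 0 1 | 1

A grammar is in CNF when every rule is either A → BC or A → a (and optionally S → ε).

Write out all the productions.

T2 → 2; T0 → 0; T1 → 1; S → 2; X → 1; S → T2 X0; X0 → X T0; S → S X1; X1 → T0 X2; X2 → T2 T1; X → S X3; X3 → T0 T1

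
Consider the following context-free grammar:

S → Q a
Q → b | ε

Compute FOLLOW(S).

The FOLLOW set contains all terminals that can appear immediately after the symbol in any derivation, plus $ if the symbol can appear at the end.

We compute FOLLOW(S) using the standard algorithm.
FOLLOW(S) starts with {$}.
FIRST(Q) = {b, ε}
FIRST(S) = {a, b}
FOLLOW(Q) = {a}
FOLLOW(S) = {$}
Therefore, FOLLOW(S) = {$}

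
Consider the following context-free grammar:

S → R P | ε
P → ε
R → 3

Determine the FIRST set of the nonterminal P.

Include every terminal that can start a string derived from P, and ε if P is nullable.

We compute FIRST(P) using the standard algorithm.
FIRST(P) = {ε}
FIRST(R) = {3}
FIRST(S) = {3, ε}
Therefore, FIRST(P) = {ε}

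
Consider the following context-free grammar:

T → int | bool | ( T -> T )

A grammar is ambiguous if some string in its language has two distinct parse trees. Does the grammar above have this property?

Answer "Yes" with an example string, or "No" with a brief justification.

No - the grammar is unambiguous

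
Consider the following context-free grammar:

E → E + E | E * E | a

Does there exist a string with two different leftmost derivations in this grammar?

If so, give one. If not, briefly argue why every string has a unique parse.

Yes - the string 'a + a + a + a * a' has two distinct leftmost derivations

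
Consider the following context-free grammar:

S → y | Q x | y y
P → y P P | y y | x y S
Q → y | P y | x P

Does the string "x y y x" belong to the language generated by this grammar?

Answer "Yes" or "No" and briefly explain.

Yes - a valid derivation exists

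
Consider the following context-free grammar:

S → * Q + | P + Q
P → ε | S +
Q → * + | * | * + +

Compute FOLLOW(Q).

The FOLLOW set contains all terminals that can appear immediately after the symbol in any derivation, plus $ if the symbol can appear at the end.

We compute FOLLOW(Q) using the standard algorithm.
FOLLOW(S) starts with {$}.
FIRST(P) = {*, +, ε}
FIRST(Q) = {*}
FIRST(S) = {*, +}
FOLLOW(P) = {+}
FOLLOW(Q) = {$, +}
FOLLOW(S) = {$, +}
Therefore, FOLLOW(Q) = {$, +}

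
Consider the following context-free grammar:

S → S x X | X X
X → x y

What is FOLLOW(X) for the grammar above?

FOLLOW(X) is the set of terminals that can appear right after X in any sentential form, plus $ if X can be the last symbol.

We compute FOLLOW(X) using the standard algorithm.
FOLLOW(S) starts with {$}.
FIRST(S) = {x}
FIRST(X) = {x}
FOLLOW(S) = {$, x}
FOLLOW(X) = {$, x}
Therefore, FOLLOW(X) = {$, x}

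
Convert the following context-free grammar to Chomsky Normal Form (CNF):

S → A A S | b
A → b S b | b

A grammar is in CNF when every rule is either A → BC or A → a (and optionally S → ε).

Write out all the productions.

S → b; TB → b; A → b; S → A X0; X0 → A S; A → TB X1; X1 → S TB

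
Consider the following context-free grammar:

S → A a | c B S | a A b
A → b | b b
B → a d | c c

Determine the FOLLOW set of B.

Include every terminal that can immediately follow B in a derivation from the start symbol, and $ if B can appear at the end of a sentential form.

We compute FOLLOW(B) using the standard algorithm.
FOLLOW(S) starts with {$}.
FIRST(A) = {b}
FIRST(B) = {a, c}
FIRST(S) = {a, b, c}
FOLLOW(A) = {a, b}
FOLLOW(B) = {a, b, c}
FOLLOW(S) = {$}
Therefore, FOLLOW(B) = {a, b, c}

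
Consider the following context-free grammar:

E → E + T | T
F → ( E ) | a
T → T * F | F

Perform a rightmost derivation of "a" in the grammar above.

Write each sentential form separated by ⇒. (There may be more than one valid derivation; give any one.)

E ⇒ T ⇒ F ⇒ a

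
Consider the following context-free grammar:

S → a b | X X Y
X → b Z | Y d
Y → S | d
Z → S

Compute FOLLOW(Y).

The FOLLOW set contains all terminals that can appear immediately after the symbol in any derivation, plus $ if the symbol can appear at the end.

We compute FOLLOW(Y) using the standard algorithm.
FOLLOW(S) starts with {$}.
FIRST(S) = {a, b, d}
FIRST(X) = {a, b, d}
FIRST(Y) = {a, b, d}
FIRST(Z) = {a, b, d}
FOLLOW(S) = {$, a, b, d}
FOLLOW(X) = {a, b, d}
FOLLOW(Y) = {$, a, b, d}
FOLLOW(Z) = {a, b, d}
Therefore, FOLLOW(Y) = {$, a, b, d}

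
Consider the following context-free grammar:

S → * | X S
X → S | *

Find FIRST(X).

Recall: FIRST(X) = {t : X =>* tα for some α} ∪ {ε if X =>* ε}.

We compute FIRST(X) using the standard algorithm.
FIRST(S) = {*}
FIRST(X) = {*}
Therefore, FIRST(X) = {*}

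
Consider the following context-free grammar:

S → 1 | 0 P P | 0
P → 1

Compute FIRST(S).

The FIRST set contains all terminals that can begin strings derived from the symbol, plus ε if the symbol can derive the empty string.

We compute FIRST(S) using the standard algorithm.
FIRST(P) = {1}
FIRST(S) = {0, 1}
Therefore, FIRST(S) = {0, 1}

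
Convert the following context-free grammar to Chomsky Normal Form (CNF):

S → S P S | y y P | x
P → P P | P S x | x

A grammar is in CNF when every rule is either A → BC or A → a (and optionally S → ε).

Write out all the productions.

TY → y; S → x; TX → x; P → x; S → S X0; X0 → P S; S → TY X1; X1 → TY P; P → P P; P → P X2; X2 → S TX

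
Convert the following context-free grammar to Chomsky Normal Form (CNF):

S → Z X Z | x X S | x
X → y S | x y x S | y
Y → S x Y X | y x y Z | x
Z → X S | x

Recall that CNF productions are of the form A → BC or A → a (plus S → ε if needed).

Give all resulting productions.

TX → x; S → x; TY → y; X → y; Y → x; Z → x; S → Z X0; X0 → X Z; S → TX X1; X1 → X S; X → TY S; X → TX X2; X2 → TY X3; X3 → TX S; Y → S X4; X4 → TX X5; X5 → Y X; Y → TY X6; X6 → TX X7; X7 → TY Z; Z → X S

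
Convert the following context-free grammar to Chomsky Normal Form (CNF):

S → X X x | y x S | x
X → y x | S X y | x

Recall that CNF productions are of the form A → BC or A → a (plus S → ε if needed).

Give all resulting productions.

TX → x; TY → y; S → x; X → x; S → X X0; X0 → X TX; S → TY X1; X1 → TX S; X → TY TX; X → S X2; X2 → X TY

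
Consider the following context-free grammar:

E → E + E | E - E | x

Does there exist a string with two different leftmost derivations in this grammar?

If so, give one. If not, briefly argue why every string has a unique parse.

Yes - the string 'x - x + x + x' has two distinct leftmost derivations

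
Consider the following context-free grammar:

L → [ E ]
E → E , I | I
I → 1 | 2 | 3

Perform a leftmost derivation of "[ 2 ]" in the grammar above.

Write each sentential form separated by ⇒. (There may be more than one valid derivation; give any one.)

L ⇒ [ E ] ⇒ [ I ] ⇒ [ 2 ]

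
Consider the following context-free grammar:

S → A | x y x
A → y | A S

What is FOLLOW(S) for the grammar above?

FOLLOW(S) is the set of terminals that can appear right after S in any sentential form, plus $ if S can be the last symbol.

We compute FOLLOW(S) using the standard algorithm.
FOLLOW(S) starts with {$}.
FIRST(A) = {y}
FIRST(S) = {x, y}
FOLLOW(A) = {$, x, y}
FOLLOW(S) = {$, x, y}
Therefore, FOLLOW(S) = {$, x, y}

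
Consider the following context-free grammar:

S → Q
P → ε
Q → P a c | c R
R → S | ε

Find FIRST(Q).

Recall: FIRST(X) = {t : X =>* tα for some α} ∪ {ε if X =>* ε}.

We compute FIRST(Q) using the standard algorithm.
FIRST(P) = {ε}
FIRST(Q) = {a, c}
FIRST(R) = {a, c, ε}
FIRST(S) = {a, c}
Therefore, FIRST(Q) = {a, c}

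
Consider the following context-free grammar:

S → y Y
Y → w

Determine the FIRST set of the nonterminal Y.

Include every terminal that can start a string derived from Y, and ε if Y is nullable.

We compute FIRST(Y) using the standard algorithm.
FIRST(S) = {y}
FIRST(Y) = {w}
Therefore, FIRST(Y) = {w}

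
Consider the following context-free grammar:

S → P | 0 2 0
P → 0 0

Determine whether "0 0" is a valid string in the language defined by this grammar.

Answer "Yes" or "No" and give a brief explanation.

Yes - a valid derivation exists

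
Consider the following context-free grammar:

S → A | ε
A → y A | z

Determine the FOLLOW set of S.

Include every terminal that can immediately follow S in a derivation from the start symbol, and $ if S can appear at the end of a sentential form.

We compute FOLLOW(S) using the standard algorithm.
FOLLOW(S) starts with {$}.
FIRST(A) = {y, z}
FIRST(S) = {y, z, ε}
FOLLOW(A) = {$}
FOLLOW(S) = {$}
Therefore, FOLLOW(S) = {$}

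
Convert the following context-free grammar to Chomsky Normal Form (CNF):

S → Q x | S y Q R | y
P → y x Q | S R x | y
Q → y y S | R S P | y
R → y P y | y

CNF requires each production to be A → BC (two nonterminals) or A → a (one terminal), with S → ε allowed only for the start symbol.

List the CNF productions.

TX → x; TY → y; S → y; P → y; Q → y; R → y; S → Q TX; S → S X0; X0 → TY X1; X1 → Q R; P → TY X2; X2 → TX Q; P → S X3; X3 → R TX; Q → TY X4; X4 → TY S; Q → R X5; X5 → S P; R → TY X6; X6 → P TY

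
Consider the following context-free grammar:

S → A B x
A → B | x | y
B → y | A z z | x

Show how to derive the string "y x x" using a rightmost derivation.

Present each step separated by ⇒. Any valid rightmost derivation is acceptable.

S ⇒ A B x ⇒ A x x ⇒ y x x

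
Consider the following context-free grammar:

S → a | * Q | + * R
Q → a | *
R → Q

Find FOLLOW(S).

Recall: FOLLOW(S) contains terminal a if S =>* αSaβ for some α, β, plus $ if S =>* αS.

We compute FOLLOW(S) using the standard algorithm.
FOLLOW(S) starts with {$}.
FIRST(Q) = {*, a}
FIRST(R) = {*, a}
FIRST(S) = {*, +, a}
FOLLOW(Q) = {$}
FOLLOW(R) = {$}
FOLLOW(S) = {$}
Therefore, FOLLOW(S) = {$}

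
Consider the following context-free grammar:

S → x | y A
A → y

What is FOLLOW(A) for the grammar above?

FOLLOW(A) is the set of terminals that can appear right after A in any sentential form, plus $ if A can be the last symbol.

We compute FOLLOW(A) using the standard algorithm.
FOLLOW(S) starts with {$}.
FIRST(A) = {y}
FIRST(S) = {x, y}
FOLLOW(A) = {$}
FOLLOW(S) = {$}
Therefore, FOLLOW(A) = {$}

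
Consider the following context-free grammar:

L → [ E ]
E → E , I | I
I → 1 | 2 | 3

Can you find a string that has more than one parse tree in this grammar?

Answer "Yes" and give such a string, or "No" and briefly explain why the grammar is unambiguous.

No - the grammar is unambiguous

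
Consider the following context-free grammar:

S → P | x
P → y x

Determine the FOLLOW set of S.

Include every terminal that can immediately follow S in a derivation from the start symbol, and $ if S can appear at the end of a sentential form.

We compute FOLLOW(S) using the standard algorithm.
FOLLOW(S) starts with {$}.
FIRST(P) = {y}
FIRST(S) = {x, y}
FOLLOW(P) = {$}
FOLLOW(S) = {$}
Therefore, FOLLOW(S) = {$}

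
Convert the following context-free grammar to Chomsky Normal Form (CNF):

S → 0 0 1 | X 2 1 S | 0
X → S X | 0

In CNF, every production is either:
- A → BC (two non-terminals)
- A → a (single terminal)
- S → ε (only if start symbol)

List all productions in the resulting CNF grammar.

T0 → 0; T1 → 1; T2 → 2; S → 0; X → 0; S → T0 X0; X0 → T0 T1; S → X X1; X1 → T2 X2; X2 → T1 S; X → S X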